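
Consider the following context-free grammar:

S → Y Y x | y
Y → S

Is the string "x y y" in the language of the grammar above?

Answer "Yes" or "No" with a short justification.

No - no valid derivation exists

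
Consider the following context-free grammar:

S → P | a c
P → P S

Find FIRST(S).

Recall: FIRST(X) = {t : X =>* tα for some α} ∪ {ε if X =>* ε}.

We compute FIRST(S) using the standard algorithm.
FIRST(P) = {}
FIRST(S) = {a}
Therefore, FIRST(S) = {a}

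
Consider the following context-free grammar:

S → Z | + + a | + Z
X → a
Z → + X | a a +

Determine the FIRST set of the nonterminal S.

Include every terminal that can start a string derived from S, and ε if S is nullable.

We compute FIRST(S) using the standard algorithm.
FIRST(S) = {+, a}
FIRST(X) = {a}
FIRST(Z) = {+, a}
Therefore, FIRST(S) = {+, a}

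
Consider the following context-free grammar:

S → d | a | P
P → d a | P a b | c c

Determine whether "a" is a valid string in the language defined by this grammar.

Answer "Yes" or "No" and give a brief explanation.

Yes - a valid derivation exists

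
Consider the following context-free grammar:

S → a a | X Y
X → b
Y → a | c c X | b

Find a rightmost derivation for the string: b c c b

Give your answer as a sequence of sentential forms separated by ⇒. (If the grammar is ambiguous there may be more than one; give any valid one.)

S ⇒ X Y ⇒ X c c X ⇒ X c c b ⇒ b c c b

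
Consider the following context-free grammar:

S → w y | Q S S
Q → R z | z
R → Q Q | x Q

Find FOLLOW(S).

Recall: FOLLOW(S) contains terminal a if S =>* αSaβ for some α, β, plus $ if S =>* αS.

We compute FOLLOW(S) using the standard algorithm.
FOLLOW(S) starts with {$}.
FIRST(Q) = {x, z}
FIRST(R) = {x, z}
FIRST(S) = {w, x, z}
FOLLOW(Q) = {w, x, z}
FOLLOW(R) = {z}
FOLLOW(S) = {$, w, x, z}
Therefore, FOLLOW(S) = {$, w, x, z}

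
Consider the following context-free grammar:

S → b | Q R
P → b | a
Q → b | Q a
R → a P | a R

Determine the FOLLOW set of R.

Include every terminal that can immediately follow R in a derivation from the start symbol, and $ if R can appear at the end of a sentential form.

We compute FOLLOW(R) using the standard algorithm.
FOLLOW(S) starts with {$}.
FIRST(P) = {a, b}
FIRST(Q) = {b}
FIRST(R) = {a}
FIRST(S) = {b}
FOLLOW(P) = {$}
FOLLOW(Q) = {a}
FOLLOW(R) = {$}
FOLLOW(S) = {$}
Therefore, FOLLOW(R) = {$}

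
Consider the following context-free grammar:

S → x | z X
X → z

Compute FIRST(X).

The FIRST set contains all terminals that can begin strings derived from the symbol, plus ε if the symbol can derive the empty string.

We compute FIRST(X) using the standard algorithm.
FIRST(S) = {x, z}
FIRST(X) = {z}
Therefore, FIRST(X) = {z}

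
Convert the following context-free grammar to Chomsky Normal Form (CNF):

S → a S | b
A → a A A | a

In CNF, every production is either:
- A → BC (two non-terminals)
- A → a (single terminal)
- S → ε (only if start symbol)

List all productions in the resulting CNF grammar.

TA → a; S → b; A → a; S → TA S; A → TA X0; X0 → A A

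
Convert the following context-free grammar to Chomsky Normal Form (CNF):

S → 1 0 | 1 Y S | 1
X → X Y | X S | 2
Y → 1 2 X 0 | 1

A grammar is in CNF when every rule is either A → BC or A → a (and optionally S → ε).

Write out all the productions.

T1 → 1; T0 → 0; S → 1; X → 2; T2 → 2; Y → 1; S → T1 T0; S → T1 X0; X0 → Y S; X → X Y; X → X S; Y → T1 X1; X1 → T2 X2; X2 → X T0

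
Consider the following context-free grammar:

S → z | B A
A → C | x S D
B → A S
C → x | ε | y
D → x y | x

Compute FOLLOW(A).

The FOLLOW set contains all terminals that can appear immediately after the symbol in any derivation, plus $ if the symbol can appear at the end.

We compute FOLLOW(A) using the standard algorithm.
FOLLOW(S) starts with {$}.
FIRST(A) = {x, y, ε}
FIRST(B) = {x, y, z}
FIRST(C) = {x, y, ε}
FIRST(D) = {x}
FIRST(S) = {x, y, z}
FOLLOW(A) = {$, x, y, z}
FOLLOW(B) = {$, x, y}
FOLLOW(C) = {$, x, y, z}
FOLLOW(D) = {$, x, y, z}
FOLLOW(S) = {$, x, y}
Therefore, FOLLOW(A) = {$, x, y, z}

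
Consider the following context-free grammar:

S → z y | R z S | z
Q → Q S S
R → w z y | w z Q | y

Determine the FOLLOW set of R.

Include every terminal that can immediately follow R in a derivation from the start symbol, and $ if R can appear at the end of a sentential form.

We compute FOLLOW(R) using the standard algorithm.
FOLLOW(S) starts with {$}.
FIRST(Q) = {}
FIRST(R) = {w, y}
FIRST(S) = {w, y, z}
FOLLOW(Q) = {w, y, z}
FOLLOW(R) = {z}
FOLLOW(S) = {$, w, y, z}
Therefore, FOLLOW(R) = {z}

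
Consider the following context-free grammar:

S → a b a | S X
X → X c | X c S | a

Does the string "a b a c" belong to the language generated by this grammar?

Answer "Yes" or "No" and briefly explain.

No - no valid derivation exists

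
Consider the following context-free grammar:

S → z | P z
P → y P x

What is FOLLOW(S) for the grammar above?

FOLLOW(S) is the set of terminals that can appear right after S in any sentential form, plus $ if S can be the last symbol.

We compute FOLLOW(S) using the standard algorithm.
FOLLOW(S) starts with {$}.
FIRST(P) = {y}
FIRST(S) = {y, z}
FOLLOW(P) = {x, z}
FOLLOW(S) = {$}
Therefore, FOLLOW(S) = {$}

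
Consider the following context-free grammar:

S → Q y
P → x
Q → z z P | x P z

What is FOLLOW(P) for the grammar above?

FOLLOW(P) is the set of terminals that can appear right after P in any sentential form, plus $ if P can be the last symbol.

We compute FOLLOW(P) using the standard algorithm.
FOLLOW(S) starts with {$}.
FIRST(P) = {x}
FIRST(Q) = {x, z}
FIRST(S) = {x, z}
FOLLOW(P) = {y, z}
FOLLOW(Q) = {y}
FOLLOW(S) = {$}
Therefore, FOLLOW(P) = {y, z}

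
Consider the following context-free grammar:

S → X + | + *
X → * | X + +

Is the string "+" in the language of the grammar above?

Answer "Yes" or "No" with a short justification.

No - no valid derivation exists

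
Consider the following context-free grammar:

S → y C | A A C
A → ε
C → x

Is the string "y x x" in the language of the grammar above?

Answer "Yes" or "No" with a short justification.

No - no valid derivation exists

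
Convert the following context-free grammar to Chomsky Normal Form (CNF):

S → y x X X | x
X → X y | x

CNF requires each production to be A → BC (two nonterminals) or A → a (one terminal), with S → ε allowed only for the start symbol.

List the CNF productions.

TY → y; TX → x; S → x; X → x; S → TY X0; X0 → TX X1; X1 → X X; X → X TY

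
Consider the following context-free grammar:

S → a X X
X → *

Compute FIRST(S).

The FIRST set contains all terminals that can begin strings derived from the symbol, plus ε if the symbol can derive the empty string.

We compute FIRST(S) using the standard algorithm.
FIRST(S) = {a}
FIRST(X) = {*}
Therefore, FIRST(S) = {a}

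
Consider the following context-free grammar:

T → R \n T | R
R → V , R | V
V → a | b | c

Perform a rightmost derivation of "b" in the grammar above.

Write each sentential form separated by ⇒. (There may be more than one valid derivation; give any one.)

T ⇒ R ⇒ V ⇒ b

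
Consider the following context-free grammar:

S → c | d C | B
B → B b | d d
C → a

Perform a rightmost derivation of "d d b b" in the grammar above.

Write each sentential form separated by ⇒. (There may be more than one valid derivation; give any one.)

S ⇒ B ⇒ B b ⇒ B b b ⇒ d d b b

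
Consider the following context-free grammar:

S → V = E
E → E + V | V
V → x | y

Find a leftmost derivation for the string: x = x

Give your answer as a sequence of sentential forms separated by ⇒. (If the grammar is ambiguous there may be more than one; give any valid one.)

S ⇒ V = E ⇒ x = E ⇒ x = V ⇒ x = x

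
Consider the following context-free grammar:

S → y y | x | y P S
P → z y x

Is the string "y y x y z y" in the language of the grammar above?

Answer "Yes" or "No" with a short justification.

No - no valid derivation exists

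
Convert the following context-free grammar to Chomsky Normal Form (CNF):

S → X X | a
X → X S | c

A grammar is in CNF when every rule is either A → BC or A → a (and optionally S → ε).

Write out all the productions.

S → a; X → c; S → X X; X → X S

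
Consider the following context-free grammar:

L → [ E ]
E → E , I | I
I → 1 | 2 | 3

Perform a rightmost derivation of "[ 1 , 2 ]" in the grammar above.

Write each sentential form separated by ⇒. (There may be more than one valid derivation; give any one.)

L ⇒ [ E ] ⇒ [ E , I ] ⇒ [ E , 2 ] ⇒ [ I , 2 ] ⇒ [ 1 , 2 ]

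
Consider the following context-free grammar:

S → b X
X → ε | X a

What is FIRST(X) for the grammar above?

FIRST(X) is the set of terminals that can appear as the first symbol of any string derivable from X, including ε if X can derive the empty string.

We compute FIRST(X) using the standard algorithm.
FIRST(S) = {b}
FIRST(X) = {a, ε}
Therefore, FIRST(X) = {a, ε}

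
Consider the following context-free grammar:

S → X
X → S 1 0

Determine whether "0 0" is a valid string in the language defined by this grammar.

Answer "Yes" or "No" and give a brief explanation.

No - no valid derivation exists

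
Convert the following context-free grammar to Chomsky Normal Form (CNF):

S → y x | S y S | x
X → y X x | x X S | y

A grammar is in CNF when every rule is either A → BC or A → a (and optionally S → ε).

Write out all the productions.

TY → y; TX → x; S → x; X → y; S → TY TX; S → S X0; X0 → TY S; X → TY X1; X1 → X TX; X → TX X2; X2 → X S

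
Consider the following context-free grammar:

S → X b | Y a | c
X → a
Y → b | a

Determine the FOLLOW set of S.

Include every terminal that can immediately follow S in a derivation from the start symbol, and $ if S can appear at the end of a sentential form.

We compute FOLLOW(S) using the standard algorithm.
FOLLOW(S) starts with {$}.
FIRST(S) = {a, b, c}
FIRST(X) = {a}
FIRST(Y) = {a, b}
FOLLOW(S) = {$}
FOLLOW(X) = {b}
FOLLOW(Y) = {a}
Therefore, FOLLOW(S) = {$}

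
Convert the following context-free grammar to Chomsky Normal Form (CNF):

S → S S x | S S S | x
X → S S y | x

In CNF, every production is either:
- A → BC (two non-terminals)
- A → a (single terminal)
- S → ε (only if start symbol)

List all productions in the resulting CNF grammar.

TX → x; S → x; TY → y; X → x; S → S X0; X0 → S TX; S → S X1; X1 → S S; X → S X2; X2 → S TY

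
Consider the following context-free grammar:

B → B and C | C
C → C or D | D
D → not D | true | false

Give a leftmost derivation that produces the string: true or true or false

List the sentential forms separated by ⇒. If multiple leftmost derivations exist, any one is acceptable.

B ⇒ C ⇒ C or D ⇒ C or D or D ⇒ D or D or D ⇒ true or D or D ⇒ true or true or D ⇒ true or true or false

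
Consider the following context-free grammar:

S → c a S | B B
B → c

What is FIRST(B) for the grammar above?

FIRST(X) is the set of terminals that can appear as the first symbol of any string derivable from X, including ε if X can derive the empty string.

We compute FIRST(B) using the standard algorithm.
FIRST(B) = {c}
FIRST(S) = {c}
Therefore, FIRST(B) = {c}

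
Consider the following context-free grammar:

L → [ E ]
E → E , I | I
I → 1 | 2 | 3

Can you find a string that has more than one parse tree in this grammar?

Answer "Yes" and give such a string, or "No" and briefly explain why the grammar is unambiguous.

No - the grammar is unambiguous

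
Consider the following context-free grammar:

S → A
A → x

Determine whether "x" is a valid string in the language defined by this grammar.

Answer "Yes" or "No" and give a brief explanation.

Yes - a valid derivation exists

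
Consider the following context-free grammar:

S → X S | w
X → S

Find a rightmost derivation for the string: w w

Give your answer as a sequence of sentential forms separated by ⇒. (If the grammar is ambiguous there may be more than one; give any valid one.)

S ⇒ X S ⇒ X w ⇒ S w ⇒ w w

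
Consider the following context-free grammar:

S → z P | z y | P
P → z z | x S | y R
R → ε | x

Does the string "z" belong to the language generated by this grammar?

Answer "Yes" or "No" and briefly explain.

No - no valid derivation exists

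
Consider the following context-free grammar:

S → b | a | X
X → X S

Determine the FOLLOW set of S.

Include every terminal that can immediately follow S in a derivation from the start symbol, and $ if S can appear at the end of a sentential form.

We compute FOLLOW(S) using the standard algorithm.
FOLLOW(S) starts with {$}.
FIRST(S) = {a, b}
FIRST(X) = {}
FOLLOW(S) = {$, a, b}
FOLLOW(X) = {$, a, b}
Therefore, FOLLOW(S) = {$, a, b}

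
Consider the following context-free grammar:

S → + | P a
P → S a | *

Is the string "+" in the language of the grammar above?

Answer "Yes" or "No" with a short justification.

Yes - a valid derivation exists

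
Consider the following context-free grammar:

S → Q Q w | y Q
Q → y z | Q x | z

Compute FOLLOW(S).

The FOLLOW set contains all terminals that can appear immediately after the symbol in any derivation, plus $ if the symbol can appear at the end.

We compute FOLLOW(S) using the standard algorithm.
FOLLOW(S) starts with {$}.
FIRST(Q) = {y, z}
FIRST(S) = {y, z}
FOLLOW(Q) = {$, w, x, y, z}
FOLLOW(S) = {$}
Therefore, FOLLOW(S) = {$}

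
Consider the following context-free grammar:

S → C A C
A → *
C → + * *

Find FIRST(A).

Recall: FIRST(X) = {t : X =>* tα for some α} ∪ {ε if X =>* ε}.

We compute FIRST(A) using the standard algorithm.
FIRST(A) = {*}
FIRST(C) = {+}
FIRST(S) = {+}
Therefore, FIRST(A) = {*}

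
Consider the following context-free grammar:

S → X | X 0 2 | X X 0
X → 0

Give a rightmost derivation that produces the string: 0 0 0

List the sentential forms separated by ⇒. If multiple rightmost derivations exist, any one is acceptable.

S ⇒ X X 0 ⇒ X 0 0 ⇒ 0 0 0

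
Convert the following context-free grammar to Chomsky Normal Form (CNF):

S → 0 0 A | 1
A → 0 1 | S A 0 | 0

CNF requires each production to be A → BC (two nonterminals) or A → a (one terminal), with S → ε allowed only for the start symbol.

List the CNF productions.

T0 → 0; S → 1; T1 → 1; A → 0; S → T0 X0; X0 → T0 A; A → T0 T1; A → S X1; X1 → A T0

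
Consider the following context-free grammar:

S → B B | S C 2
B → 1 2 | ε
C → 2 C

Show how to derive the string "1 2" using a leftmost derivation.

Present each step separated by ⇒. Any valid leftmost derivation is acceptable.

S ⇒ B B ⇒ B ⇒ 1 2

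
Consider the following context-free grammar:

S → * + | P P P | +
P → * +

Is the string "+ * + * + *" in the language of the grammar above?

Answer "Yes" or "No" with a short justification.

No - no valid derivation exists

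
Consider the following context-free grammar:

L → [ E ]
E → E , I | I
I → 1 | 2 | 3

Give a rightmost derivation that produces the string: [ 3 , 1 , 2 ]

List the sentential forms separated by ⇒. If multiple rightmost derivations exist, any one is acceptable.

L ⇒ [ E ] ⇒ [ E , I ] ⇒ [ E , 2 ] ⇒ [ E , I , 2 ] ⇒ [ E , 1 , 2 ] ⇒ [ I , 1 , 2 ] ⇒ [ 3 , 1 , 2 ]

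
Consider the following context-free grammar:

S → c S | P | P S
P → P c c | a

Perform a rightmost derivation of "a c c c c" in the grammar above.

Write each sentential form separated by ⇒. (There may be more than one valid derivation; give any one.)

S ⇒ P ⇒ P c c ⇒ P c c c c ⇒ a c c c c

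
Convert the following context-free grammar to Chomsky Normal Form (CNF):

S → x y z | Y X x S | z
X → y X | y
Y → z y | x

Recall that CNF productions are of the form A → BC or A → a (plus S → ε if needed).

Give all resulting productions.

TX → x; TY → y; TZ → z; S → z; X → y; Y → x; S → TX X0; X0 → TY TZ; S → Y X1; X1 → X X2; X2 → TX S; X → TY X; Y → TZ TY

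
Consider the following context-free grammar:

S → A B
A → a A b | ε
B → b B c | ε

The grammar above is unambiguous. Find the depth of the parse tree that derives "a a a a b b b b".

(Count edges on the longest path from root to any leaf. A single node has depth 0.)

6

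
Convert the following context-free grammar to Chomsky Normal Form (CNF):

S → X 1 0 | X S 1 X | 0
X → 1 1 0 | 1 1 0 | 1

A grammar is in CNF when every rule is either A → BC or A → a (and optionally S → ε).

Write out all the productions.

T1 → 1; T0 → 0; S → 0; X → 1; S → X X0; X0 → T1 T0; S → X X1; X1 → S X2; X2 → T1 X; X → T1 X3; X3 → T1 T0; X → T1 X4; X4 → T1 T0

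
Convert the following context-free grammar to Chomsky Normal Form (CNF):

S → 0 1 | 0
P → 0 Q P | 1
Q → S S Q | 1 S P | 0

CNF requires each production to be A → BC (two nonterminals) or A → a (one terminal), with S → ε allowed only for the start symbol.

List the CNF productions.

T0 → 0; T1 → 1; S → 0; P → 1; Q → 0; S → T0 T1; P → T0 X0; X0 → Q P; Q → S X1; X1 → S Q; Q → T1 X2; X2 → S P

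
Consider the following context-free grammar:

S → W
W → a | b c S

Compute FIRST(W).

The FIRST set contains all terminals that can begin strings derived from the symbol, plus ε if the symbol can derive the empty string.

We compute FIRST(W) using the standard algorithm.
FIRST(S) = {a, b}
FIRST(W) = {a, b}
Therefore, FIRST(W) = {a, b}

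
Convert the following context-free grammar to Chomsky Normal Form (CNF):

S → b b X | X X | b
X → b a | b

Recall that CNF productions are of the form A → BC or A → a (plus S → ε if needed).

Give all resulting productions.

TB → b; S → b; TA → a; X → b; S → TB X0; X0 → TB X; S → X X; X → TB TA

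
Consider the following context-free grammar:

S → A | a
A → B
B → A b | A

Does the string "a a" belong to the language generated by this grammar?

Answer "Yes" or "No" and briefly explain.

No - no valid derivation exists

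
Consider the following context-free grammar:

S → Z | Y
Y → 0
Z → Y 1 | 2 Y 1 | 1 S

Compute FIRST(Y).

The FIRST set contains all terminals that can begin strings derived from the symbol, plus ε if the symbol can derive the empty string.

We compute FIRST(Y) using the standard algorithm.
FIRST(S) = {0, 1, 2}
FIRST(Y) = {0}
FIRST(Z) = {0, 1, 2}
Therefore, FIRST(Y) = {0}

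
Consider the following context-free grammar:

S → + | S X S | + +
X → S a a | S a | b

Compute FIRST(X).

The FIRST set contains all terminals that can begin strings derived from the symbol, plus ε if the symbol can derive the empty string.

We compute FIRST(X) using the standard algorithm.
FIRST(S) = {+}
FIRST(X) = {+, b}
Therefore, FIRST(X) = {+, b}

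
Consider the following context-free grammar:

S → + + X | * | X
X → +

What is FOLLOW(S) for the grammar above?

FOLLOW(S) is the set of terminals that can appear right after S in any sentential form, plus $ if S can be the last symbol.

We compute FOLLOW(S) using the standard algorithm.
FOLLOW(S) starts with {$}.
FIRST(S) = {*, +}
FIRST(X) = {+}
FOLLOW(S) = {$}
FOLLOW(X) = {$}
Therefore, FOLLOW(S) = {$}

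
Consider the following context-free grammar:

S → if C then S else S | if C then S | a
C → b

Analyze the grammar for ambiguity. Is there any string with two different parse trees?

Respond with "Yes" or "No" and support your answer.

Yes - the string 'if b then a else if b then if b then a else a' has two distinct parse trees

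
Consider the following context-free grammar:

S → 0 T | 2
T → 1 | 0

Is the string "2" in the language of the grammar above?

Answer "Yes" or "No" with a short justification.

Yes - a valid derivation exists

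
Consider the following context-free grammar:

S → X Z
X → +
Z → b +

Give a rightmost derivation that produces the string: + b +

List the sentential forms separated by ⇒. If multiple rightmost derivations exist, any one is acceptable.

S ⇒ X Z ⇒ X b + ⇒ + b +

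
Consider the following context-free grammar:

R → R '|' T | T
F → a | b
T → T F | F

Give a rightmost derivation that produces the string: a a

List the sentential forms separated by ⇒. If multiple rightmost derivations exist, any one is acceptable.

R ⇒ T ⇒ T F ⇒ T a ⇒ F a ⇒ a a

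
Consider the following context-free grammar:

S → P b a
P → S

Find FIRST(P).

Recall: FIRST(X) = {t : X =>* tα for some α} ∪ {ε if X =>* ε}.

We compute FIRST(P) using the standard algorithm.
FIRST(P) = {}
FIRST(S) = {}
Therefore, FIRST(P) = {}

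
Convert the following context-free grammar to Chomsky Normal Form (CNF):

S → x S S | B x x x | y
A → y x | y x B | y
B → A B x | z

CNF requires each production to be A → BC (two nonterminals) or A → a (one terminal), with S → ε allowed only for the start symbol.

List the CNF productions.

TX → x; S → y; TY → y; A → y; B → z; S → TX X0; X0 → S S; S → B X1; X1 → TX X2; X2 → TX TX; A → TY TX; A → TY X3; X3 → TX B; B → A X4; X4 → B TX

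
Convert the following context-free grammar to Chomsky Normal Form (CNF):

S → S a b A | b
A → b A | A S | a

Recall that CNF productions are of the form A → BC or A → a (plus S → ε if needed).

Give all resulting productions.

TA → a; TB → b; S → b; A → a; S → S X0; X0 → TA X1; X1 → TB A; A → TB A; A → A S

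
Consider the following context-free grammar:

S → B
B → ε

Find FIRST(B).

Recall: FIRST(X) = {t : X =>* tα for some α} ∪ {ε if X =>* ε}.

We compute FIRST(B) using the standard algorithm.
FIRST(B) = {ε}
FIRST(S) = {ε}
Therefore, FIRST(B) = {ε}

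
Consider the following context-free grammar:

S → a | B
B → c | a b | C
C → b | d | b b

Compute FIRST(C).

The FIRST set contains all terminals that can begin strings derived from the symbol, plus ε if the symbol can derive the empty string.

We compute FIRST(C) using the standard algorithm.
FIRST(B) = {a, b, c, d}
FIRST(C) = {b, d}
FIRST(S) = {a, b, c, d}
Therefore, FIRST(C) = {b, d}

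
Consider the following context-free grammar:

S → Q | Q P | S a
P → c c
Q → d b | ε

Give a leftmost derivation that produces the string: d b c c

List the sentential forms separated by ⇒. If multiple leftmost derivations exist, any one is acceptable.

S ⇒ Q P ⇒ d b P ⇒ d b c c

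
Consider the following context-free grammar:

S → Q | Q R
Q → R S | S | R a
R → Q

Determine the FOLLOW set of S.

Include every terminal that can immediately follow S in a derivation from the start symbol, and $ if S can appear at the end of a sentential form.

We compute FOLLOW(S) using the standard algorithm.
FOLLOW(S) starts with {$}.
FIRST(Q) = {}
FIRST(R) = {}
FIRST(S) = {}
FOLLOW(Q) = {$, a}
FOLLOW(R) = {$, a}
FOLLOW(S) = {$, a}
Therefore, FOLLOW(S) = {$, a}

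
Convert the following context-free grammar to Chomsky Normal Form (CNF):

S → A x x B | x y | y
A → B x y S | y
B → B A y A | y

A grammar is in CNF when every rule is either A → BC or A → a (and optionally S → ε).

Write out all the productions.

TX → x; TY → y; S → y; A → y; B → y; S → A X0; X0 → TX X1; X1 → TX B; S → TX TY; A → B X2; X2 → TX X3; X3 → TY S; B → B X4; X4 → A X5; X5 → TY A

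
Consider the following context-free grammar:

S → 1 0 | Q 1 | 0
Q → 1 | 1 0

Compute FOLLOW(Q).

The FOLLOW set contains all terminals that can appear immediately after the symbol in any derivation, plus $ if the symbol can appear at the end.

We compute FOLLOW(Q) using the standard algorithm.
FOLLOW(S) starts with {$}.
FIRST(Q) = {1}
FIRST(S) = {0, 1}
FOLLOW(Q) = {1}
FOLLOW(S) = {$}
Therefore, FOLLOW(Q) = {1}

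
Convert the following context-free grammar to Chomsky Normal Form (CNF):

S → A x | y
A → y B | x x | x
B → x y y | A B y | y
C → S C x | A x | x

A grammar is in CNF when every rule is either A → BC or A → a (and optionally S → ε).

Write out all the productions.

TX → x; S → y; TY → y; A → x; B → y; C → x; S → A TX; A → TY B; A → TX TX; B → TX X0; X0 → TY TY; B → A X1; X1 → B TY; C → S X2; X2 → C TX; C → A TX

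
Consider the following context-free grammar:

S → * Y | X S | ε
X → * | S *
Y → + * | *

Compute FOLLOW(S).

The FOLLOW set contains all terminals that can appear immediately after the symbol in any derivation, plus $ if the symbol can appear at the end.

We compute FOLLOW(S) using the standard algorithm.
FOLLOW(S) starts with {$}.
FIRST(S) = {*, ε}
FIRST(X) = {*}
FIRST(Y) = {*, +}
FOLLOW(S) = {$, *}
FOLLOW(X) = {$, *}
FOLLOW(Y) = {$, *}
Therefore, FOLLOW(S) = {$, *}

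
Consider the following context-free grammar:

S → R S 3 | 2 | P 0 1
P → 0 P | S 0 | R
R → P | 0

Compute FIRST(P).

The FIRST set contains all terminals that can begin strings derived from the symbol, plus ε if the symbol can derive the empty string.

We compute FIRST(P) using the standard algorithm.
FIRST(P) = {0, 2}
FIRST(R) = {0, 2}
FIRST(S) = {0, 2}
Therefore, FIRST(P) = {0, 2}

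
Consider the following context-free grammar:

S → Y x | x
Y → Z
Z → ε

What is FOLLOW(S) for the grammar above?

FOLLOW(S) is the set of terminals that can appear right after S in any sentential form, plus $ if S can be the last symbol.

We compute FOLLOW(S) using the standard algorithm.
FOLLOW(S) starts with {$}.
FIRST(S) = {x}
FIRST(Y) = {ε}
FIRST(Z) = {ε}
FOLLOW(S) = {$}
FOLLOW(Y) = {x}
FOLLOW(Z) = {x}
Therefore, FOLLOW(S) = {$}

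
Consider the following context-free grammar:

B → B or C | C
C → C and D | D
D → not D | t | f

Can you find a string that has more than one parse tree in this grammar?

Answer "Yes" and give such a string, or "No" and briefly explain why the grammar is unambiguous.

No - the grammar is unambiguous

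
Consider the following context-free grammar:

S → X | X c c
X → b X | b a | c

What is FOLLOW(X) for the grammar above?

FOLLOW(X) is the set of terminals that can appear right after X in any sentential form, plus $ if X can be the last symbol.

We compute FOLLOW(X) using the standard algorithm.
FOLLOW(S) starts with {$}.
FIRST(S) = {b, c}
FIRST(X) = {b, c}
FOLLOW(S) = {$}
FOLLOW(X) = {$, c}
Therefore, FOLLOW(X) = {$, c}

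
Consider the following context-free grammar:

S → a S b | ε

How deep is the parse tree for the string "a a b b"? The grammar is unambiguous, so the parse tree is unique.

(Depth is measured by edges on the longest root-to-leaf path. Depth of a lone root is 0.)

3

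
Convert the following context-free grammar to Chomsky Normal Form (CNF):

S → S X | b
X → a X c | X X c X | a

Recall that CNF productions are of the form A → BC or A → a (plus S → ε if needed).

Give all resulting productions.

S → b; TA → a; TC → c; X → a; S → S X; X → TA X0; X0 → X TC; X → X X1; X1 → X X2; X2 → TC X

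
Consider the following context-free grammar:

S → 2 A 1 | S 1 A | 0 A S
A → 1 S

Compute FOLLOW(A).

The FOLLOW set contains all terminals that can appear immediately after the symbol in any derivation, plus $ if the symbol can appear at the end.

We compute FOLLOW(A) using the standard algorithm.
FOLLOW(S) starts with {$}.
FIRST(A) = {1}
FIRST(S) = {0, 2}
FOLLOW(A) = {$, 0, 1, 2}
FOLLOW(S) = {$, 0, 1, 2}
Therefore, FOLLOW(A) = {$, 0, 1, 2}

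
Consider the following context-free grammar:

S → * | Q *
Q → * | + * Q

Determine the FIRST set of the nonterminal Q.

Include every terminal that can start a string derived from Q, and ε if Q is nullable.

We compute FIRST(Q) using the standard algorithm.
FIRST(Q) = {*, +}
FIRST(S) = {*, +}
Therefore, FIRST(Q) = {*, +}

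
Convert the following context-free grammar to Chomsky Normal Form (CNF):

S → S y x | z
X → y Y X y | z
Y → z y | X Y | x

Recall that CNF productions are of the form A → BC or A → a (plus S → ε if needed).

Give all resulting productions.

TY → y; TX → x; S → z; X → z; TZ → z; Y → x; S → S X0; X0 → TY TX; X → TY X1; X1 → Y X2; X2 → X TY; Y → TZ TY; Y → X Y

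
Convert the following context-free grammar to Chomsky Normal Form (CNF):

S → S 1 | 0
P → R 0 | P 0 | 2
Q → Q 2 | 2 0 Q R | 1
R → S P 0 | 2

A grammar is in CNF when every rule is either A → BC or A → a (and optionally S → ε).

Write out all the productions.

T1 → 1; S → 0; T0 → 0; P → 2; T2 → 2; Q → 1; R → 2; S → S T1; P → R T0; P → P T0; Q → Q T2; Q → T2 X0; X0 → T0 X1; X1 → Q R; R → S X2; X2 → P T0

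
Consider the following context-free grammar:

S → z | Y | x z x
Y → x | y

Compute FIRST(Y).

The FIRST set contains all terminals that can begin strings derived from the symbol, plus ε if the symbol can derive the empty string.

We compute FIRST(Y) using the standard algorithm.
FIRST(S) = {x, y, z}
FIRST(Y) = {x, y}
Therefore, FIRST(Y) = {x, y}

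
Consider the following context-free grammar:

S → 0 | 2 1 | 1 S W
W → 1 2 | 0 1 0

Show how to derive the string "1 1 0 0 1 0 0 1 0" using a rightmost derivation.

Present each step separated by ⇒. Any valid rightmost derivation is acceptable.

S ⇒ 1 S W ⇒ 1 S 0 1 0 ⇒ 1 1 S W 0 1 0 ⇒ 1 1 S 0 1 0 0 1 0 ⇒ 1 1 0 0 1 0 0 1 0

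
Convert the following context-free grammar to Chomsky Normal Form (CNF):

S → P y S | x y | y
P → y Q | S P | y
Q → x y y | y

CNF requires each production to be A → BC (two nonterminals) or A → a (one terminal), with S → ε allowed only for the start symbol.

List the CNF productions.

TY → y; TX → x; S → y; P → y; Q → y; S → P X0; X0 → TY S; S → TX TY; P → TY Q; P → S P; Q → TX X1; X1 → TY TY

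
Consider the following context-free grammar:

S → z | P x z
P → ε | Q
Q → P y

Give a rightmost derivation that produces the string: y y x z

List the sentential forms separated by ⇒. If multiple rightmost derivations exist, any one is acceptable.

S ⇒ P x z ⇒ Q x z ⇒ P y x z ⇒ Q y x z ⇒ P y y x z ⇒ y y x z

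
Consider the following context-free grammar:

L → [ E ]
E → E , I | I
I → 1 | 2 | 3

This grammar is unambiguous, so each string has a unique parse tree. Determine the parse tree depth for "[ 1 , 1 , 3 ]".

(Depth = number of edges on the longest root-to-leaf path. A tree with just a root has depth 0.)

5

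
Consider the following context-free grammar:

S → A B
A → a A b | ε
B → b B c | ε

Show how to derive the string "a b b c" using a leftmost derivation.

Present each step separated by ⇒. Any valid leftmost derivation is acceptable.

S ⇒ A B ⇒ a A b B ⇒ a b B ⇒ a b b B c ⇒ a b b c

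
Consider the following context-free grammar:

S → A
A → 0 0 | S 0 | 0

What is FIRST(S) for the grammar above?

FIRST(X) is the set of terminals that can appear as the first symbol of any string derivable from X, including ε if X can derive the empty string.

We compute FIRST(S) using the standard algorithm.
FIRST(A) = {0}
FIRST(S) = {0}
Therefore, FIRST(S) = {0}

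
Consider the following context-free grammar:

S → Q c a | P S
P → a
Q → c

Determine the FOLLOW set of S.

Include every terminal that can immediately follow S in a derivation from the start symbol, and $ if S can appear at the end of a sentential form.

We compute FOLLOW(S) using the standard algorithm.
FOLLOW(S) starts with {$}.
FIRST(P) = {a}
FIRST(Q) = {c}
FIRST(S) = {a, c}
FOLLOW(P) = {a, c}
FOLLOW(Q) = {c}
FOLLOW(S) = {$}
Therefore, FOLLOW(S) = {$}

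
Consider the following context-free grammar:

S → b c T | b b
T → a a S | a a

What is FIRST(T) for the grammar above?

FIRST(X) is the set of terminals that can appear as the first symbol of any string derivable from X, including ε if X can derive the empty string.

We compute FIRST(T) using the standard algorithm.
FIRST(S) = {b}
FIRST(T) = {a}
Therefore, FIRST(T) = {a}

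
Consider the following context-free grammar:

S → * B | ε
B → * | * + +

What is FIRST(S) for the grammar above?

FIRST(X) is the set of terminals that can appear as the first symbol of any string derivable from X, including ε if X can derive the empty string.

We compute FIRST(S) using the standard algorithm.
FIRST(B) = {*}
FIRST(S) = {*, ε}
Therefore, FIRST(S) = {*, ε}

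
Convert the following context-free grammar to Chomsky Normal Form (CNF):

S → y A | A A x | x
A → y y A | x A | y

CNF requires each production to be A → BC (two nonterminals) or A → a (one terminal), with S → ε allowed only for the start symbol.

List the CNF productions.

TY → y; TX → x; S → x; A → y; S → TY A; S → A X0; X0 → A TX; A → TY X1; X1 → TY A; A → TX A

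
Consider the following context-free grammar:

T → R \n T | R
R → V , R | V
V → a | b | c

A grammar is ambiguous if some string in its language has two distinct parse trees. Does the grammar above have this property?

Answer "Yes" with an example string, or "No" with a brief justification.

No - the grammar is unambiguous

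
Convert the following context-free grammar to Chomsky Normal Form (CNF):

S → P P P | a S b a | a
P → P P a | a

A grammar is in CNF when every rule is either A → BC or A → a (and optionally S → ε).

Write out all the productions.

TA → a; TB → b; S → a; P → a; S → P X0; X0 → P P; S → TA X1; X1 → S X2; X2 → TB TA; P → P X3; X3 → P TA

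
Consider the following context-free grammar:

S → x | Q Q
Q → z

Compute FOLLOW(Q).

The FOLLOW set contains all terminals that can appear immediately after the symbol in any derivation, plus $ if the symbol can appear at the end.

We compute FOLLOW(Q) using the standard algorithm.
FOLLOW(S) starts with {$}.
FIRST(Q) = {z}
FIRST(S) = {x, z}
FOLLOW(Q) = {$, z}
FOLLOW(S) = {$}
Therefore, FOLLOW(Q) = {$, z}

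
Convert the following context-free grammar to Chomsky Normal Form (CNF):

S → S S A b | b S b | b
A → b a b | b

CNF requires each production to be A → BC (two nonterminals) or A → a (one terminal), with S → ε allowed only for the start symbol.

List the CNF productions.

TB → b; S → b; TA → a; A → b; S → S X0; X0 → S X1; X1 → A TB; S → TB X2; X2 → S TB; A → TB X3; X3 → TA TB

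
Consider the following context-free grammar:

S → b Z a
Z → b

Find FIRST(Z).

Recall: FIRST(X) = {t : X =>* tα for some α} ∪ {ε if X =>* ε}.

We compute FIRST(Z) using the standard algorithm.
FIRST(S) = {b}
FIRST(Z) = {b}
Therefore, FIRST(Z) = {b}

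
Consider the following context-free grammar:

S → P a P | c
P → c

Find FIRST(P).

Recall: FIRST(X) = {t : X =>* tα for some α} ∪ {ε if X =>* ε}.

We compute FIRST(P) using the standard algorithm.
FIRST(P) = {c}
FIRST(S) = {c}
Therefore, FIRST(P) = {c}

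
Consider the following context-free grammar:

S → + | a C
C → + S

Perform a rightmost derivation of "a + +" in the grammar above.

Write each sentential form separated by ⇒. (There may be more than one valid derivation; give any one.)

S ⇒ a C ⇒ a + S ⇒ a + +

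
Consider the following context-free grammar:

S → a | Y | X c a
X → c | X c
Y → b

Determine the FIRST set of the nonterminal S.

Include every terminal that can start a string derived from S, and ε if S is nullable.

We compute FIRST(S) using the standard algorithm.
FIRST(S) = {a, b, c}
FIRST(X) = {c}
FIRST(Y) = {b}
Therefore, FIRST(S) = {a, b, c}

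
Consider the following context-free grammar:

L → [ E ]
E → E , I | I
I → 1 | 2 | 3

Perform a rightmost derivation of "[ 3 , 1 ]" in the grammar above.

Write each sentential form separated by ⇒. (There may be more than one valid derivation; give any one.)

L ⇒ [ E ] ⇒ [ E , I ] ⇒ [ E , 1 ] ⇒ [ I , 1 ] ⇒ [ 3 , 1 ]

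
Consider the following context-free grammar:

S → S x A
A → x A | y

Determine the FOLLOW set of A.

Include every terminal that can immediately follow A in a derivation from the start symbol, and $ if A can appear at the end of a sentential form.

We compute FOLLOW(A) using the standard algorithm.
FOLLOW(S) starts with {$}.
FIRST(A) = {x, y}
FIRST(S) = {}
FOLLOW(A) = {$, x}
FOLLOW(S) = {$, x}
Therefore, FOLLOW(A) = {$, x}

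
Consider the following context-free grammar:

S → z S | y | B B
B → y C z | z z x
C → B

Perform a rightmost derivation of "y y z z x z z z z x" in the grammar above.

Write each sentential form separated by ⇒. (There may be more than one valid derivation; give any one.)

S ⇒ B B ⇒ B z z x ⇒ y C z z z x ⇒ y B z z z x ⇒ y y C z z z z x ⇒ y y B z z z z x ⇒ y y z z x z z z z x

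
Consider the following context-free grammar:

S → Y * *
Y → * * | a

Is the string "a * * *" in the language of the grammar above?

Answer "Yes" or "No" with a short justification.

No - no valid derivation exists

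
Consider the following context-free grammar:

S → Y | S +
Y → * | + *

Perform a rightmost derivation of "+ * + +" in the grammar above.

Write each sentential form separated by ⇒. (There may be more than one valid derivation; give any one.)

S ⇒ S + ⇒ S + + ⇒ Y + + ⇒ + * + +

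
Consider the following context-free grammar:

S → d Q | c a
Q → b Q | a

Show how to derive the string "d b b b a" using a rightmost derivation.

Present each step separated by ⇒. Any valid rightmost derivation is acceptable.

S ⇒ d Q ⇒ d b Q ⇒ d b b Q ⇒ d b b b Q ⇒ d b b b a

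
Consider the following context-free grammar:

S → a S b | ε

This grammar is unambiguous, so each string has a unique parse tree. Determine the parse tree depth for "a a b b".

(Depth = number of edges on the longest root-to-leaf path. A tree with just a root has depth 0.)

3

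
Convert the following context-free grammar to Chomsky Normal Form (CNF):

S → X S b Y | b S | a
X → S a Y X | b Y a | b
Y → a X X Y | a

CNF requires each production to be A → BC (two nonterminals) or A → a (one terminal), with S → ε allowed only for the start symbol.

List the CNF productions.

TB → b; S → a; TA → a; X → b; Y → a; S → X X0; X0 → S X1; X1 → TB Y; S → TB S; X → S X2; X2 → TA X3; X3 → Y X; X → TB X4; X4 → Y TA; Y → TA X5; X5 → X X6; X6 → X Y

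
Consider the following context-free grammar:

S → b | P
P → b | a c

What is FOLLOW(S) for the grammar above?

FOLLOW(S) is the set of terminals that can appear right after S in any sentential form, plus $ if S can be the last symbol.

We compute FOLLOW(S) using the standard algorithm.
FOLLOW(S) starts with {$}.
FIRST(P) = {a, b}
FIRST(S) = {a, b}
FOLLOW(P) = {$}
FOLLOW(S) = {$}
Therefore, FOLLOW(S) = {$}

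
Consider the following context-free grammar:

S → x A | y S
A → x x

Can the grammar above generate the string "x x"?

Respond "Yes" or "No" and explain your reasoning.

No - no valid derivation exists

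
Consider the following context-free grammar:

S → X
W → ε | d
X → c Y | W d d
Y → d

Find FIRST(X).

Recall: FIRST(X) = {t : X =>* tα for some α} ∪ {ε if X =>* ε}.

We compute FIRST(X) using the standard algorithm.
FIRST(S) = {c, d}
FIRST(W) = {d, ε}
FIRST(X) = {c, d}
FIRST(Y) = {d}
Therefore, FIRST(X) = {c, d}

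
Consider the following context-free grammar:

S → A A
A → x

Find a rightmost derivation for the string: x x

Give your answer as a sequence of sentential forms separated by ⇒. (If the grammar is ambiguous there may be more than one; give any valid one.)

S ⇒ A A ⇒ A x ⇒ x x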